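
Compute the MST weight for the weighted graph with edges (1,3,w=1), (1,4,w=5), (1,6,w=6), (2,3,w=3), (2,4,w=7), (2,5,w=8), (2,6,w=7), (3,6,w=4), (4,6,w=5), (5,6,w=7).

Apply Kruskal's algorithm (sort edges by weight, add if no cycle):

Sorted edges by weight:
  (1,3) w=1
  (2,3) w=3
  (3,6) w=4
  (1,4) w=5
  (4,6) w=5
  (1,6) w=6
  (2,6) w=7
  (2,4) w=7
  (5,6) w=7
  (2,5) w=8

Add edge (1,3) w=1 -- no cycle. Running total: 1
Add edge (2,3) w=3 -- no cycle. Running total: 4
Add edge (3,6) w=4 -- no cycle. Running total: 8
Add edge (1,4) w=5 -- no cycle. Running total: 13
Skip edge (4,6) w=5 -- would create cycle
Skip edge (1,6) w=6 -- would create cycle
Skip edge (2,6) w=7 -- would create cycle
Skip edge (2,4) w=7 -- would create cycle
Add edge (5,6) w=7 -- no cycle. Running total: 20

MST edges: (1,3,w=1), (2,3,w=3), (3,6,w=4), (1,4,w=5), (5,6,w=7)
Total MST weight: 1 + 3 + 4 + 5 + 7 = 20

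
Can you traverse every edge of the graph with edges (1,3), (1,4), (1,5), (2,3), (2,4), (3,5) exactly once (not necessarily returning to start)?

Step 1: Find the degree of each vertex:
  deg(1) = 3
  deg(2) = 2
  deg(3) = 3
  deg(4) = 2
  deg(5) = 2

Step 2: Count vertices with odd degree:
  Odd-degree vertices: 1, 3 (2 total)

Step 3: Apply Euler's theorem:
  - Eulerian circuit exists iff graph is connected and all vertices have even degree
  - Eulerian path exists iff graph is connected and has 0 or 2 odd-degree vertices

Graph is connected with exactly 2 odd-degree vertices (1, 3).
Eulerian path exists (starting and ending at the odd-degree vertices), but no Eulerian circuit.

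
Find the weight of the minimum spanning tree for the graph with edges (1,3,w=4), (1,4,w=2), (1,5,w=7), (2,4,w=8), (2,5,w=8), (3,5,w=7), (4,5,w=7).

Apply Kruskal's algorithm (sort edges by weight, add if no cycle):

Sorted edges by weight:
  (1,4) w=2
  (1,3) w=4
  (1,5) w=7
  (3,5) w=7
  (4,5) w=7
  (2,5) w=8
  (2,4) w=8

Add edge (1,4) w=2 -- no cycle. Running total: 2
Add edge (1,3) w=4 -- no cycle. Running total: 6
Add edge (1,5) w=7 -- no cycle. Running total: 13
Skip edge (3,5) w=7 -- would create cycle
Skip edge (4,5) w=7 -- would create cycle
Add edge (2,5) w=8 -- no cycle. Running total: 21

MST edges: (1,4,w=2), (1,3,w=4), (1,5,w=7), (2,5,w=8)
Total MST weight: 2 + 4 + 7 + 8 = 21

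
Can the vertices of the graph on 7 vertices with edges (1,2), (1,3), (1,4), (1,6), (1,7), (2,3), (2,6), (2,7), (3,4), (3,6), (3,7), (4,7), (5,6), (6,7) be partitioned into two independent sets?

Step 1: Attempt 2-coloring using BFS:
  Start at vertex 1, assign color 0
  Color vertex 2 with color 1 (neighbor of 1)
  Color vertex 3 with color 1 (neighbor of 1)
  Color vertex 4 with color 1 (neighbor of 1)
  Color vertex 6 with color 1 (neighbor of 1)
  Color vertex 7 with color 1 (neighbor of 1)

Step 2: Conflict found! Vertices 2 and 3 are adjacent but have the same color.
This means the graph contains an odd cycle.

The graph is NOT bipartite.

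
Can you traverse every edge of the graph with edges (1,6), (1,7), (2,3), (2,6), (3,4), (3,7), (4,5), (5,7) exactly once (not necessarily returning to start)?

Step 1: Find the degree of each vertex:
  deg(1) = 2
  deg(2) = 2
  deg(3) = 3
  deg(4) = 2
  deg(5) = 2
  deg(6) = 2
  deg(7) = 3

Step 2: Count vertices with odd degree:
  Odd-degree vertices: 3, 7 (2 total)

Step 3: Apply Euler's theorem:
  - Eulerian circuit exists iff graph is connected and all vertices have even degree
  - Eulerian path exists iff graph is connected and has 0 or 2 odd-degree vertices

Graph is connected with exactly 2 odd-degree vertices (3, 7).
Eulerian path exists (starting and ending at the odd-degree vertices), but no Eulerian circuit.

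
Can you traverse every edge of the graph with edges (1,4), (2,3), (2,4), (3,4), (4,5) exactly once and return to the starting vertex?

Step 1: Find the degree of each vertex:
  deg(1) = 1
  deg(2) = 2
  deg(3) = 2
  deg(4) = 4
  deg(5) = 1

Step 2: Count vertices with odd degree:
  Odd-degree vertices: 1, 5 (2 total)

Step 3: Apply Euler's theorem:
  - Eulerian circuit exists iff graph is connected and all vertices have even degree
  - Eulerian path exists iff graph is connected and has 0 or 2 odd-degree vertices

Graph is connected with exactly 2 odd-degree vertices (1, 5).
Eulerian path exists (starting and ending at the odd-degree vertices), but no Eulerian circuit.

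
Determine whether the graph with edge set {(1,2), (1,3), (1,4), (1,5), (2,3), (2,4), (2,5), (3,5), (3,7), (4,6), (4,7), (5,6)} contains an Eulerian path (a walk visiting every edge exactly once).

Step 1: Find the degree of each vertex:
  deg(1) = 4
  deg(2) = 4
  deg(3) = 4
  deg(4) = 4
  deg(5) = 4
  deg(6) = 2
  deg(7) = 2

Step 2: Count vertices with odd degree:
  All vertices have even degree (0 odd-degree vertices)

Step 3: Apply Euler's theorem:
  - Eulerian circuit exists iff graph is connected and all vertices have even degree
  - Eulerian path exists iff graph is connected and has 0 or 2 odd-degree vertices

Graph is connected with 0 odd-degree vertices.
Both Eulerian circuit and Eulerian path exist.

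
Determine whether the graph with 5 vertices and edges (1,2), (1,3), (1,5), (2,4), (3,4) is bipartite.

Step 1: Attempt 2-coloring using BFS:
  Start at vertex 1, assign color 0
  Color vertex 2 with color 1 (neighbor of 1)
  Color vertex 3 with color 1 (neighbor of 1)
  Color vertex 5 with color 1 (neighbor of 1)
  Color vertex 4 with color 0 (neighbor of 2)

Step 2: 2-coloring succeeded. No conflicts found.
  Set A (color 0): {1, 4}
  Set B (color 1): {2, 3, 5}

The graph is bipartite with partition {1, 4}, {2, 3, 5}.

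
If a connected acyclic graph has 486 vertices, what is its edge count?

A tree on n vertices always has exactly n - 1 edges.
For n = 486: edges = 486 - 1 = 485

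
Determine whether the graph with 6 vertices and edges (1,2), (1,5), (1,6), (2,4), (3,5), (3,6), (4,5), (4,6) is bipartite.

Step 1: Attempt 2-coloring using BFS:
  Start at vertex 1, assign color 0
  Color vertex 2 with color 1 (neighbor of 1)
  Color vertex 5 with color 1 (neighbor of 1)
  Color vertex 6 with color 1 (neighbor of 1)
  Color vertex 4 with color 0 (neighbor of 2)
  Color vertex 3 with color 0 (neighbor of 5)

Step 2: 2-coloring succeeded. No conflicts found.
  Set A (color 0): {1, 3, 4}
  Set B (color 1): {2, 5, 6}

The graph is bipartite with partition {1, 3, 4}, {2, 5, 6}.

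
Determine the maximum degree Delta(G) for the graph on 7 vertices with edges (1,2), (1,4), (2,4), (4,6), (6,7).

Step 1: Count edges incident to each vertex:
  deg(1) = 2 (neighbors: 2, 4)
  deg(2) = 2 (neighbors: 1, 4)
  deg(3) = 0 (neighbors: none)
  deg(4) = 3 (neighbors: 1, 2, 6)
  deg(5) = 0 (neighbors: none)
  deg(6) = 2 (neighbors: 4, 7)
  deg(7) = 1 (neighbors: 6)

Step 2: Find maximum:
  max(2, 2, 0, 3, 0, 2, 1) = 3 (vertex 4)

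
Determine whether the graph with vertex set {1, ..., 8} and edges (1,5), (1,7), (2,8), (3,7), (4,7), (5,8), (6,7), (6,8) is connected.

Step 1: Build adjacency list from edges:
  1: 5, 7
  2: 8
  3: 7
  4: 7
  5: 1, 8
  6: 7, 8
  7: 1, 3, 4, 6
  8: 2, 5, 6

Step 2: Run BFS/DFS from vertex 1:
  Visited: {1, 5, 7, 8, 3, 4, 6, 2}
  Reached 8 of 8 vertices

Step 3: All 8 vertices reached from vertex 1, so the graph is connected.
Answer: Yes, the graph is connected.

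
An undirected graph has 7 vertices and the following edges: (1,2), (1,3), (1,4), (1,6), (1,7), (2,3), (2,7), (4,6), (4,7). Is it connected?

Step 1: Build adjacency list from edges:
  1: 2, 3, 4, 6, 7
  2: 1, 3, 7
  3: 1, 2
  4: 1, 6, 7
  5: (none)
  6: 1, 4
  7: 1, 2, 4

Step 2: Run BFS/DFS from vertex 1:
  Visited: {1, 2, 3, 4, 6, 7}
  Reached 6 of 7 vertices

Step 3: Only 6 of 7 vertices reached. Graph is disconnected.
Connected components: {1, 2, 3, 4, 6, 7}, {5}
Answer: No, the graph is not connected (2 components).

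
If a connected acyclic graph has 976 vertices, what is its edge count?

A tree on n vertices always has exactly n - 1 edges.
For n = 976: edges = 976 - 1 = 975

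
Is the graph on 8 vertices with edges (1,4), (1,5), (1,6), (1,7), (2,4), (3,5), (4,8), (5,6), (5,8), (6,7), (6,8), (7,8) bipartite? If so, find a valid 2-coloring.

Step 1: Attempt 2-coloring using BFS:
  Start at vertex 1, assign color 0
  Color vertex 4 with color 1 (neighbor of 1)
  Color vertex 5 with color 1 (neighbor of 1)
  Color vertex 6 with color 1 (neighbor of 1)
  Color vertex 7 with color 1 (neighbor of 1)
  Color vertex 2 with color 0 (neighbor of 4)
  Color vertex 8 with color 0 (neighbor of 4)
  Color vertex 3 with color 0 (neighbor of 5)

Step 2: Conflict found! Vertices 5 and 6 are adjacent but have the same color.
This means the graph contains an odd cycle.

The graph is NOT bipartite.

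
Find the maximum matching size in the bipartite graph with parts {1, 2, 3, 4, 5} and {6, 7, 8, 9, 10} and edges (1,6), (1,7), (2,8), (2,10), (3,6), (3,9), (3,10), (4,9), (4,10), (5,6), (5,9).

Step 1: List the neighbors of each left vertex:
  1: 6, 7
  2: 8, 10
  3: 6, 9, 10
  4: 9, 10
  5: 6, 9

Step 2: Greedily match left vertices, then look for augmenting paths:
  Match 1 -- 7
  Match 2 -- 8
  Match 3 -- 9
  Match 4 -- 10
  Match 5 -- 6
  No augmenting path remains.

Step 3: Verify this is maximum:
  Matching size 5 = min(|L|, |R|) = min(5, 5), which is an upper bound, so this matching is maximum.

Maximum matching: {(1,7), (2,8), (3,9), (4,10), (5,6)}
Size: 5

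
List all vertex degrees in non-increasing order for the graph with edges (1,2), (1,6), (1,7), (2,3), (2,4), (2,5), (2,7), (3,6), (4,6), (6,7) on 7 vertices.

Step 1: Count edges incident to each vertex:
  deg(1) = 3 (neighbors: 2, 6, 7)
  deg(2) = 5 (neighbors: 1, 3, 4, 5, 7)
  deg(3) = 2 (neighbors: 2, 6)
  deg(4) = 2 (neighbors: 2, 6)
  deg(5) = 1 (neighbors: 2)
  deg(6) = 4 (neighbors: 1, 3, 4, 7)
  deg(7) = 3 (neighbors: 1, 2, 6)

Step 2: Sort degrees in non-increasing order:
  Degrees: [3, 5, 2, 2, 1, 4, 3] -> sorted: [5, 4, 3, 3, 2, 2, 1]

Degree sequence: [5, 4, 3, 3, 2, 2, 1]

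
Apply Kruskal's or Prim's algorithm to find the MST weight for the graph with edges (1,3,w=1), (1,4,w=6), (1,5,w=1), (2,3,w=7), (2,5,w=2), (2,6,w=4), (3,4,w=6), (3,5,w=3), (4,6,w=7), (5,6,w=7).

Apply Kruskal's algorithm (sort edges by weight, add if no cycle):

Sorted edges by weight:
  (1,5) w=1
  (1,3) w=1
  (2,5) w=2
  (3,5) w=3
  (2,6) w=4
  (1,4) w=6
  (3,4) w=6
  (2,3) w=7
  (4,6) w=7
  (5,6) w=7

Add edge (1,5) w=1 -- no cycle. Running total: 1
Add edge (1,3) w=1 -- no cycle. Running total: 2
Add edge (2,5) w=2 -- no cycle. Running total: 4
Skip edge (3,5) w=3 -- would create cycle
Add edge (2,6) w=4 -- no cycle. Running total: 8
Add edge (1,4) w=6 -- no cycle. Running total: 14

MST edges: (1,5,w=1), (1,3,w=1), (2,5,w=2), (2,6,w=4), (1,4,w=6)
Total MST weight: 1 + 1 + 2 + 4 + 6 = 14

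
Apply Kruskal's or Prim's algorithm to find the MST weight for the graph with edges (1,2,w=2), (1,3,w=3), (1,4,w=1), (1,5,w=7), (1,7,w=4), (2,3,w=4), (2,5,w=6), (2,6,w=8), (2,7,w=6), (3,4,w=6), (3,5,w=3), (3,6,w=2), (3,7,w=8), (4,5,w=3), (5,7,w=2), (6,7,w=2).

Apply Kruskal's algorithm (sort edges by weight, add if no cycle):

Sorted edges by weight:
  (1,4) w=1
  (1,2) w=2
  (3,6) w=2
  (5,7) w=2
  (6,7) w=2
  (1,3) w=3
  (3,5) w=3
  (4,5) w=3
  (1,7) w=4
  (2,3) w=4
  (2,7) w=6
  (2,5) w=6
  (3,4) w=6
  (1,5) w=7
  (2,6) w=8
  (3,7) w=8

Add edge (1,4) w=1 -- no cycle. Running total: 1
Add edge (1,2) w=2 -- no cycle. Running total: 3
Add edge (3,6) w=2 -- no cycle. Running total: 5
Add edge (5,7) w=2 -- no cycle. Running total: 7
Add edge (6,7) w=2 -- no cycle. Running total: 9
Add edge (1,3) w=3 -- no cycle. Running total: 12

MST edges: (1,4,w=1), (1,2,w=2), (3,6,w=2), (5,7,w=2), (6,7,w=2), (1,3,w=3)
Total MST weight: 1 + 2 + 2 + 2 + 2 + 3 = 12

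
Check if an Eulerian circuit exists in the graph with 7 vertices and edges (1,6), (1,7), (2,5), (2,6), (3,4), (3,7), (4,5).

Step 1: Find the degree of each vertex:
  deg(1) = 2
  deg(2) = 2
  deg(3) = 2
  deg(4) = 2
  deg(5) = 2
  deg(6) = 2
  deg(7) = 2

Step 2: Count vertices with odd degree:
  All vertices have even degree (0 odd-degree vertices)

Step 3: Apply Euler's theorem:
  - Eulerian circuit exists iff graph is connected and all vertices have even degree
  - Eulerian path exists iff graph is connected and has 0 or 2 odd-degree vertices

Graph is connected with 0 odd-degree vertices.
Both Eulerian circuit and Eulerian path exist.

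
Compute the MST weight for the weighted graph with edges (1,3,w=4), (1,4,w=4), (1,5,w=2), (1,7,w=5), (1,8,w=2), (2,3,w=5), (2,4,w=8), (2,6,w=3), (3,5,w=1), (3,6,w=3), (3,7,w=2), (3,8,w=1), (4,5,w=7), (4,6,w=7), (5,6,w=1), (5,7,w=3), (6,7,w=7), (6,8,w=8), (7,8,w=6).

Apply Kruskal's algorithm (sort edges by weight, add if no cycle):

Sorted edges by weight:
  (3,5) w=1
  (3,8) w=1
  (5,6) w=1
  (1,8) w=2
  (1,5) w=2
  (3,7) w=2
  (2,6) w=3
  (3,6) w=3
  (5,7) w=3
  (1,3) w=4
  (1,4) w=4
  (1,7) w=5
  (2,3) w=5
  (7,8) w=6
  (4,6) w=7
  (4,5) w=7
  (6,7) w=7
  (2,4) w=8
  (6,8) w=8

Add edge (3,5) w=1 -- no cycle. Running total: 1
Add edge (3,8) w=1 -- no cycle. Running total: 2
Add edge (5,6) w=1 -- no cycle. Running total: 3
Add edge (1,8) w=2 -- no cycle. Running total: 5
Skip edge (1,5) w=2 -- would create cycle
Add edge (3,7) w=2 -- no cycle. Running total: 7
Add edge (2,6) w=3 -- no cycle. Running total: 10
Skip edge (3,6) w=3 -- would create cycle
Skip edge (5,7) w=3 -- would create cycle
Skip edge (1,3) w=4 -- would create cycle
Add edge (1,4) w=4 -- no cycle. Running total: 14

MST edges: (3,5,w=1), (3,8,w=1), (5,6,w=1), (1,8,w=2), (3,7,w=2), (2,6,w=3), (1,4,w=4)
Total MST weight: 1 + 1 + 1 + 2 + 2 + 3 + 4 = 14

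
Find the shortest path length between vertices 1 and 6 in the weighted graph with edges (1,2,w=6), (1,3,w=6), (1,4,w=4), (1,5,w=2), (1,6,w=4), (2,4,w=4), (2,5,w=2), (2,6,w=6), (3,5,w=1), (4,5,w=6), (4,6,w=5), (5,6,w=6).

Step 1: Build adjacency list with weights:
  1: 2(w=6), 3(w=6), 4(w=4), 5(w=2), 6(w=4)
  2: 1(w=6), 4(w=4), 5(w=2), 6(w=6)
  3: 1(w=6), 5(w=1)
  4: 1(w=4), 2(w=4), 5(w=6), 6(w=5)
  5: 1(w=2), 2(w=2), 3(w=1), 4(w=6), 6(w=6)
  6: 1(w=4), 2(w=6), 4(w=5), 5(w=6)

Step 2: Apply Dijkstra's algorithm from vertex 1:
  Visit vertex 1 (distance=0)
    Update dist[2] = 6
    Update dist[3] = 6
    Update dist[4] = 4
    Update dist[5] = 2
    Update dist[6] = 4
  Visit vertex 5 (distance=2)
    Update dist[2] = 4
    Update dist[3] = 3
  Visit vertex 3 (distance=3)
  Visit vertex 2 (distance=4)
  Visit vertex 4 (distance=4)
  Visit vertex 6 (distance=4)

Step 3: Shortest path: 1 -> 6
Total weight: 4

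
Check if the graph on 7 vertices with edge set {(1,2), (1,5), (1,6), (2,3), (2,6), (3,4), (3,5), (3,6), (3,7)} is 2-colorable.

Step 1: Attempt 2-coloring using BFS:
  Start at vertex 1, assign color 0
  Color vertex 2 with color 1 (neighbor of 1)
  Color vertex 5 with color 1 (neighbor of 1)
  Color vertex 6 with color 1 (neighbor of 1)
  Color vertex 3 with color 0 (neighbor of 2)

Step 2: Conflict found! Vertices 2 and 6 are adjacent but have the same color.
This means the graph contains an odd cycle.

The graph is NOT bipartite.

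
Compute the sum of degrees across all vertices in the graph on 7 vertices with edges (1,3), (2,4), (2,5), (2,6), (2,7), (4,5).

Step 1: Count edges incident to each vertex:
  deg(1) = 1 (neighbors: 3)
  deg(2) = 4 (neighbors: 4, 5, 6, 7)
  deg(3) = 1 (neighbors: 1)
  deg(4) = 2 (neighbors: 2, 5)
  deg(5) = 2 (neighbors: 2, 4)
  deg(6) = 1 (neighbors: 2)
  deg(7) = 1 (neighbors: 2)

Step 2: Sum all degrees:
  1 + 4 + 1 + 2 + 2 + 1 + 1 = 12

Verification: sum of degrees = 2 * |E| = 2 * 6 = 12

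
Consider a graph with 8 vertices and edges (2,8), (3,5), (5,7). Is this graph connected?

Step 1: Build adjacency list from edges:
  1: (none)
  2: 8
  3: 5
  4: (none)
  5: 3, 7
  6: (none)
  7: 5
  8: 2

Step 2: Run BFS/DFS from vertex 1:
  Visited: {1}
  Reached 1 of 8 vertices

Step 3: Only 1 of 8 vertices reached. Graph is disconnected.
Connected components: {1}, {2, 8}, {3, 5, 7}, {4}, {6}
Answer: No, the graph is not connected (5 components).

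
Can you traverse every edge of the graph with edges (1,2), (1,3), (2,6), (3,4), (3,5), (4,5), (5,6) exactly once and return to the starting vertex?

Step 1: Find the degree of each vertex:
  deg(1) = 2
  deg(2) = 2
  deg(3) = 3
  deg(4) = 2
  deg(5) = 3
  deg(6) = 2

Step 2: Count vertices with odd degree:
  Odd-degree vertices: 3, 5 (2 total)

Step 3: Apply Euler's theorem:
  - Eulerian circuit exists iff graph is connected and all vertices have even degree
  - Eulerian path exists iff graph is connected and has 0 or 2 odd-degree vertices

Graph is connected with exactly 2 odd-degree vertices (3, 5).
Eulerian path exists (starting and ending at the odd-degree vertices), but no Eulerian circuit.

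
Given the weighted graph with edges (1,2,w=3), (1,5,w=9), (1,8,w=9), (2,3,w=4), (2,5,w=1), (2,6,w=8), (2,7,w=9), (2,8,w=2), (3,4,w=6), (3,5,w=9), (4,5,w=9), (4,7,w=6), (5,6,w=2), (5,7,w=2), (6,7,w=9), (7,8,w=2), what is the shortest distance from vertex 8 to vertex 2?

Step 1: Build adjacency list with weights:
  1: 2(w=3), 5(w=9), 8(w=9)
  2: 1(w=3), 3(w=4), 5(w=1), 6(w=8), 7(w=9), 8(w=2)
  3: 2(w=4), 4(w=6), 5(w=9)
  4: 3(w=6), 5(w=9), 7(w=6)
  5: 1(w=9), 2(w=1), 3(w=9), 4(w=9), 6(w=2), 7(w=2)
  6: 2(w=8), 5(w=2), 7(w=9)
  7: 2(w=9), 4(w=6), 5(w=2), 6(w=9), 8(w=2)
  8: 1(w=9), 2(w=2), 7(w=2)

Step 2: Apply Dijkstra's algorithm from vertex 8:
  Visit vertex 8 (distance=0)
    Update dist[1] = 9
    Update dist[2] = 2
    Update dist[7] = 2
  Visit vertex 2 (distance=2)
    Update dist[1] = 5
    Update dist[3] = 6
    Update dist[5] = 3
    Update dist[6] = 10

Step 3: Shortest path: 8 -> 2
Total weight: 2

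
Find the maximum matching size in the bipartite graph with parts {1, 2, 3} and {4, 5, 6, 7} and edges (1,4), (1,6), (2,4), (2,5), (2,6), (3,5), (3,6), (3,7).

Step 1: List the neighbors of each left vertex:
  1: 4, 6
  2: 4, 5, 6
  3: 5, 6, 7

Step 2: Greedily match left vertices, then look for augmenting paths:
  Match 1 -- 4
  Match 2 -- 5
  Match 3 -- 6
  No augmenting path remains.

Step 3: Verify this is maximum:
  Matching size 3 = min(|L|, |R|) = min(3, 4), which is an upper bound, so this matching is maximum.

Maximum matching: {(1,4), (2,5), (3,6)}
Size: 3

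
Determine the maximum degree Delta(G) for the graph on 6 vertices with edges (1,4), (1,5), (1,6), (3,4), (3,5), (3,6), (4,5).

Step 1: Count edges incident to each vertex:
  deg(1) = 3 (neighbors: 4, 5, 6)
  deg(2) = 0 (neighbors: none)
  deg(3) = 3 (neighbors: 4, 5, 6)
  deg(4) = 3 (neighbors: 1, 3, 5)
  deg(5) = 3 (neighbors: 1, 3, 4)
  deg(6) = 2 (neighbors: 1, 3)

Step 2: Find maximum:
  max(3, 0, 3, 3, 3, 2) = 3 (vertex 1)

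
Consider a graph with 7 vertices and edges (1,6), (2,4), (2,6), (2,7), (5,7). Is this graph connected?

Step 1: Build adjacency list from edges:
  1: 6
  2: 4, 6, 7
  3: (none)
  4: 2
  5: 7
  6: 1, 2
  7: 2, 5

Step 2: Run BFS/DFS from vertex 1:
  Visited: {1, 6, 2, 4, 7, 5}
  Reached 6 of 7 vertices

Step 3: Only 6 of 7 vertices reached. Graph is disconnected.
Connected components: {1, 2, 4, 5, 6, 7}, {3}
Answer: No, the graph is not connected (2 components).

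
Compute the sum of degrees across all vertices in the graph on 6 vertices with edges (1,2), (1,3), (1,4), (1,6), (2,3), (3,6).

Step 1: Count edges incident to each vertex:
  deg(1) = 4 (neighbors: 2, 3, 4, 6)
  deg(2) = 2 (neighbors: 1, 3)
  deg(3) = 3 (neighbors: 1, 2, 6)
  deg(4) = 1 (neighbors: 1)
  deg(5) = 0 (neighbors: none)
  deg(6) = 2 (neighbors: 1, 3)

Step 2: Sum all degrees:
  4 + 2 + 3 + 1 + 0 + 2 = 12

Verification: sum of degrees = 2 * |E| = 2 * 6 = 12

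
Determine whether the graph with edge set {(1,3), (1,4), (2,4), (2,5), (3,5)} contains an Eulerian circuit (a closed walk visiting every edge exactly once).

Step 1: Find the degree of each vertex:
  deg(1) = 2
  deg(2) = 2
  deg(3) = 2
  deg(4) = 2
  deg(5) = 2

Step 2: Count vertices with odd degree:
  All vertices have even degree (0 odd-degree vertices)

Step 3: Apply Euler's theorem:
  - Eulerian circuit exists iff graph is connected and all vertices have even degree
  - Eulerian path exists iff graph is connected and has 0 or 2 odd-degree vertices

Graph is connected with 0 odd-degree vertices.
Both Eulerian circuit and Eulerian path exist.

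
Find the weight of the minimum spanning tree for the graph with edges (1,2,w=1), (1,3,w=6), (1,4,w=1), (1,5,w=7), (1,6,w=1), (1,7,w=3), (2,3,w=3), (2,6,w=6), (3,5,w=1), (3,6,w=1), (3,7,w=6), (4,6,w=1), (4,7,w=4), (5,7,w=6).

Apply Kruskal's algorithm (sort edges by weight, add if no cycle):

Sorted edges by weight:
  (1,6) w=1
  (1,2) w=1
  (1,4) w=1
  (3,5) w=1
  (3,6) w=1
  (4,6) w=1
  (1,7) w=3
  (2,3) w=3
  (4,7) w=4
  (1,3) w=6
  (2,6) w=6
  (3,7) w=6
  (5,7) w=6
  (1,5) w=7

Add edge (1,6) w=1 -- no cycle. Running total: 1
Add edge (1,2) w=1 -- no cycle. Running total: 2
Add edge (1,4) w=1 -- no cycle. Running total: 3
Add edge (3,5) w=1 -- no cycle. Running total: 4
Add edge (3,6) w=1 -- no cycle. Running total: 5
Skip edge (4,6) w=1 -- would create cycle
Add edge (1,7) w=3 -- no cycle. Running total: 8

MST edges: (1,6,w=1), (1,2,w=1), (1,4,w=1), (3,5,w=1), (3,6,w=1), (1,7,w=3)
Total MST weight: 1 + 1 + 1 + 1 + 1 + 3 = 8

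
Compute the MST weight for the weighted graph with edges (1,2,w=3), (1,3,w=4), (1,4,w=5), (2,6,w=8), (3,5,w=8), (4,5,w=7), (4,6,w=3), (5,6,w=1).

Apply Kruskal's algorithm (sort edges by weight, add if no cycle):

Sorted edges by weight:
  (5,6) w=1
  (1,2) w=3
  (4,6) w=3
  (1,3) w=4
  (1,4) w=5
  (4,5) w=7
  (2,6) w=8
  (3,5) w=8

Add edge (5,6) w=1 -- no cycle. Running total: 1
Add edge (1,2) w=3 -- no cycle. Running total: 4
Add edge (4,6) w=3 -- no cycle. Running total: 7
Add edge (1,3) w=4 -- no cycle. Running total: 11
Add edge (1,4) w=5 -- no cycle. Running total: 16

MST edges: (5,6,w=1), (1,2,w=3), (4,6,w=3), (1,3,w=4), (1,4,w=5)
Total MST weight: 1 + 3 + 3 + 4 + 5 = 16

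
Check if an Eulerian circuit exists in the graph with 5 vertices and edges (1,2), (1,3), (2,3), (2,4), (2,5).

Step 1: Find the degree of each vertex:
  deg(1) = 2
  deg(2) = 4
  deg(3) = 2
  deg(4) = 1
  deg(5) = 1

Step 2: Count vertices with odd degree:
  Odd-degree vertices: 4, 5 (2 total)

Step 3: Apply Euler's theorem:
  - Eulerian circuit exists iff graph is connected and all vertices have even degree
  - Eulerian path exists iff graph is connected and has 0 or 2 odd-degree vertices

Graph is connected with exactly 2 odd-degree vertices (4, 5).
Eulerian path exists (starting and ending at the odd-degree vertices), but no Eulerian circuit.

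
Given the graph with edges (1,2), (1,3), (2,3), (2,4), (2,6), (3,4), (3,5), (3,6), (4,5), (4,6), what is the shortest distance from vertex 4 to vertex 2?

Step 1: Build adjacency list:
  1: 2, 3
  2: 1, 3, 4, 6
  3: 1, 2, 4, 5, 6
  4: 2, 3, 5, 6
  5: 3, 4
  6: 2, 3, 4

Step 2: BFS from vertex 4 to find shortest path to 2:
  vertex 2 reached at distance 1

Step 3: Shortest path: 4 -> 2
Path length: 1 edge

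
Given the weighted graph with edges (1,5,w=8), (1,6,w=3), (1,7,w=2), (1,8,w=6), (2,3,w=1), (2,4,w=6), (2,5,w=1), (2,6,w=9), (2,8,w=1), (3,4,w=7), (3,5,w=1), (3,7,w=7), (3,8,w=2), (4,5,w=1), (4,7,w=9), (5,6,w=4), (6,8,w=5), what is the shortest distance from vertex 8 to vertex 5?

Step 1: Build adjacency list with weights:
  1: 5(w=8), 6(w=3), 7(w=2), 8(w=6)
  2: 3(w=1), 4(w=6), 5(w=1), 6(w=9), 8(w=1)
  3: 2(w=1), 4(w=7), 5(w=1), 7(w=7), 8(w=2)
  4: 2(w=6), 3(w=7), 5(w=1), 7(w=9)
  5: 1(w=8), 2(w=1), 3(w=1), 4(w=1), 6(w=4)
  6: 1(w=3), 2(w=9), 5(w=4), 8(w=5)
  7: 1(w=2), 3(w=7), 4(w=9)
  8: 1(w=6), 2(w=1), 3(w=2), 6(w=5)

Step 2: Apply Dijkstra's algorithm from vertex 8:
  Visit vertex 8 (distance=0)
    Update dist[1] = 6
    Update dist[2] = 1
    Update dist[3] = 2
    Update dist[6] = 5
  Visit vertex 2 (distance=1)
    Update dist[4] = 7
    Update dist[5] = 2
  Visit vertex 3 (distance=2)
    Update dist[7] = 9
  Visit vertex 5 (distance=2)
    Update dist[4] = 3

Step 3: Shortest path: 8 -> 2 -> 5
Total weight: 1 + 1 = 2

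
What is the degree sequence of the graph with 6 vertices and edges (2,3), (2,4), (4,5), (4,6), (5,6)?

Step 1: Count edges incident to each vertex:
  deg(1) = 0 (neighbors: none)
  deg(2) = 2 (neighbors: 3, 4)
  deg(3) = 1 (neighbors: 2)
  deg(4) = 3 (neighbors: 2, 5, 6)
  deg(5) = 2 (neighbors: 4, 6)
  deg(6) = 2 (neighbors: 4, 5)

Step 2: Sort degrees in non-increasing order:
  Degrees: [0, 2, 1, 3, 2, 2] -> sorted: [3, 2, 2, 2, 1, 0]

Degree sequence: [3, 2, 2, 2, 1, 0]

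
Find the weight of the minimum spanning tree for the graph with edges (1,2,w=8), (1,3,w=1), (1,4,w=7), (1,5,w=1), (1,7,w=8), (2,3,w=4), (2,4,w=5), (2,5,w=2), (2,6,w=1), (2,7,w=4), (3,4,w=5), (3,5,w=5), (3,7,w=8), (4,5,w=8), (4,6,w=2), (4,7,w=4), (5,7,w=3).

Apply Kruskal's algorithm (sort edges by weight, add if no cycle):

Sorted edges by weight:
  (1,3) w=1
  (1,5) w=1
  (2,6) w=1
  (2,5) w=2
  (4,6) w=2
  (5,7) w=3
  (2,7) w=4
  (2,3) w=4
  (4,7) w=4
  (2,4) w=5
  (3,5) w=5
  (3,4) w=5
  (1,4) w=7
  (1,2) w=8
  (1,7) w=8
  (3,7) w=8
  (4,5) w=8

Add edge (1,3) w=1 -- no cycle. Running total: 1
Add edge (1,5) w=1 -- no cycle. Running total: 2
Add edge (2,6) w=1 -- no cycle. Running total: 3
Add edge (2,5) w=2 -- no cycle. Running total: 5
Add edge (4,6) w=2 -- no cycle. Running total: 7
Add edge (5,7) w=3 -- no cycle. Running total: 10

MST edges: (1,3,w=1), (1,5,w=1), (2,6,w=1), (2,5,w=2), (4,6,w=2), (5,7,w=3)
Total MST weight: 1 + 1 + 1 + 2 + 2 + 3 = 10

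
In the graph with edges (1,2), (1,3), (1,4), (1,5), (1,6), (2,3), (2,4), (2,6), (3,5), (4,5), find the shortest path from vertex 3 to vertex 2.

Step 1: Build adjacency list:
  1: 2, 3, 4, 5, 6
  2: 1, 3, 4, 6
  3: 1, 2, 5
  4: 1, 2, 5
  5: 1, 3, 4
  6: 1, 2

Step 2: BFS from vertex 3 to find shortest path to 2:
  vertex 1 reached at distance 1
  vertex 2 reached at distance 1

Step 3: Shortest path: 3 -> 2
Path length: 1 edge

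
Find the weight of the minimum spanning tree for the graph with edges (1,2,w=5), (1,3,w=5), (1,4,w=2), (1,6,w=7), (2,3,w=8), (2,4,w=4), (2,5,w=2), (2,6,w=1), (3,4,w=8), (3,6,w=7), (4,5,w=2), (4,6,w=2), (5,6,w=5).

Apply Kruskal's algorithm (sort edges by weight, add if no cycle):

Sorted edges by weight:
  (2,6) w=1
  (1,4) w=2
  (2,5) w=2
  (4,6) w=2
  (4,5) w=2
  (2,4) w=4
  (1,2) w=5
  (1,3) w=5
  (5,6) w=5
  (1,6) w=7
  (3,6) w=7
  (2,3) w=8
  (3,4) w=8

Add edge (2,6) w=1 -- no cycle. Running total: 1
Add edge (1,4) w=2 -- no cycle. Running total: 3
Add edge (2,5) w=2 -- no cycle. Running total: 5
Add edge (4,6) w=2 -- no cycle. Running total: 7
Skip edge (4,5) w=2 -- would create cycle
Skip edge (2,4) w=4 -- would create cycle
Skip edge (1,2) w=5 -- would create cycle
Add edge (1,3) w=5 -- no cycle. Running total: 12

MST edges: (2,6,w=1), (1,4,w=2), (2,5,w=2), (4,6,w=2), (1,3,w=5)
Total MST weight: 1 + 2 + 2 + 2 + 5 = 12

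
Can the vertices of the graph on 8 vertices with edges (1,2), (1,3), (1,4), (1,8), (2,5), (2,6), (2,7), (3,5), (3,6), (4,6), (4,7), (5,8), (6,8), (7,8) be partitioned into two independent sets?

Step 1: Attempt 2-coloring using BFS:
  Start at vertex 1, assign color 0
  Color vertex 2 with color 1 (neighbor of 1)
  Color vertex 3 with color 1 (neighbor of 1)
  Color vertex 4 with color 1 (neighbor of 1)
  Color vertex 8 with color 1 (neighbor of 1)
  Color vertex 5 with color 0 (neighbor of 2)
  Color vertex 6 with color 0 (neighbor of 2)
  Color vertex 7 with color 0 (neighbor of 2)

Step 2: 2-coloring succeeded. No conflicts found.
  Set A (color 0): {1, 5, 6, 7}
  Set B (color 1): {2, 3, 4, 8}

The graph is bipartite with partition {1, 5, 6, 7}, {2, 3, 4, 8}.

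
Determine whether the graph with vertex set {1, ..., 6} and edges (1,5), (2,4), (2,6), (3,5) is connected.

Step 1: Build adjacency list from edges:
  1: 5
  2: 4, 6
  3: 5
  4: 2
  5: 1, 3
  6: 2

Step 2: Run BFS/DFS from vertex 1:
  Visited: {1, 5, 3}
  Reached 3 of 6 vertices

Step 3: Only 3 of 6 vertices reached. Graph is disconnected.
Connected components: {1, 3, 5}, {2, 4, 6}
Answer: No, the graph is not connected (2 components).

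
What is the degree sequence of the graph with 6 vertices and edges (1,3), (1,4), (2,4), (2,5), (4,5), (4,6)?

Step 1: Count edges incident to each vertex:
  deg(1) = 2 (neighbors: 3, 4)
  deg(2) = 2 (neighbors: 4, 5)
  deg(3) = 1 (neighbors: 1)
  deg(4) = 4 (neighbors: 1, 2, 5, 6)
  deg(5) = 2 (neighbors: 2, 4)
  deg(6) = 1 (neighbors: 4)

Step 2: Sort degrees in non-increasing order:
  Degrees: [2, 2, 1, 4, 2, 1] -> sorted: [4, 2, 2, 2, 1, 1]

Degree sequence: [4, 2, 2, 2, 1, 1]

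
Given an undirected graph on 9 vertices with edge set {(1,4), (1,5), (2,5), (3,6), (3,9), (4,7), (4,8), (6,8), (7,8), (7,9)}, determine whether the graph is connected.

Step 1: Build adjacency list from edges:
  1: 4, 5
  2: 5
  3: 6, 9
  4: 1, 7, 8
  5: 1, 2
  6: 3, 8
  7: 4, 8, 9
  8: 4, 6, 7
  9: 3, 7

Step 2: Run BFS/DFS from vertex 1:
  Visited: {1, 4, 5, 7, 8, 2, 9, 6, 3}
  Reached 9 of 9 vertices

Step 3: All 9 vertices reached from vertex 1, so the graph is connected.
Answer: Yes, the graph is connected.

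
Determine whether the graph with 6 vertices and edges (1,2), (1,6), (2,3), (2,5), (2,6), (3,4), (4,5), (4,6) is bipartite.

Step 1: Attempt 2-coloring using BFS:
  Start at vertex 1, assign color 0
  Color vertex 2 with color 1 (neighbor of 1)
  Color vertex 6 with color 1 (neighbor of 1)
  Color vertex 3 with color 0 (neighbor of 2)
  Color vertex 5 with color 0 (neighbor of 2)

Step 2: Conflict found! Vertices 2 and 6 are adjacent but have the same color.
This means the graph contains an odd cycle.

The graph is NOT bipartite.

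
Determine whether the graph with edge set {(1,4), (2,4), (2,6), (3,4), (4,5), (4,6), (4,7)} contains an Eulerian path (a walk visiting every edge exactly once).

Step 1: Find the degree of each vertex:
  deg(1) = 1
  deg(2) = 2
  deg(3) = 1
  deg(4) = 6
  deg(5) = 1
  deg(6) = 2
  deg(7) = 1

Step 2: Count vertices with odd degree:
  Odd-degree vertices: 1, 3, 5, 7 (4 total)

Step 3: Apply Euler's theorem:
  - Eulerian circuit exists iff graph is connected and all vertices have even degree
  - Eulerian path exists iff graph is connected and has 0 or 2 odd-degree vertices

Graph has 4 odd-degree vertices (need 0 or 2).
Neither Eulerian path nor Eulerian circuit exists.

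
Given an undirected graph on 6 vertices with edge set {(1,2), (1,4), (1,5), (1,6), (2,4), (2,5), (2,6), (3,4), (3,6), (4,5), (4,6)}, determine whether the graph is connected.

Step 1: Build adjacency list from edges:
  1: 2, 4, 5, 6
  2: 1, 4, 5, 6
  3: 4, 6
  4: 1, 2, 3, 5, 6
  5: 1, 2, 4
  6: 1, 2, 3, 4

Step 2: Run BFS/DFS from vertex 1:
  Visited: {1, 2, 4, 5, 6, 3}
  Reached 6 of 6 vertices

Step 3: All 6 vertices reached from vertex 1, so the graph is connected.
Answer: Yes, the graph is connected.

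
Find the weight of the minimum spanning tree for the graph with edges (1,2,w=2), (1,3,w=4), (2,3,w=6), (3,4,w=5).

Apply Kruskal's algorithm (sort edges by weight, add if no cycle):

Sorted edges by weight:
  (1,2) w=2
  (1,3) w=4
  (3,4) w=5
  (2,3) w=6

Add edge (1,2) w=2 -- no cycle. Running total: 2
Add edge (1,3) w=4 -- no cycle. Running total: 6
Add edge (3,4) w=5 -- no cycle. Running total: 11

MST edges: (1,2,w=2), (1,3,w=4), (3,4,w=5)
Total MST weight: 2 + 4 + 5 = 11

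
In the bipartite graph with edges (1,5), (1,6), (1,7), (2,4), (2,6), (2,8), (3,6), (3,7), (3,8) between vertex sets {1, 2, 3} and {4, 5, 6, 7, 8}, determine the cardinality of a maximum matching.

Step 1: List the neighbors of each left vertex:
  1: 5, 6, 7
  2: 4, 6, 8
  3: 6, 7, 8

Step 2: Greedily match left vertices, then look for augmenting paths:
  Match 1 -- 5
  Match 2 -- 4
  Match 3 -- 6
  No augmenting path remains.

Step 3: Verify this is maximum:
  Matching size 3 = min(|L|, |R|) = min(3, 5), which is an upper bound, so this matching is maximum.

Maximum matching: {(1,5), (2,4), (3,6)}
Size: 3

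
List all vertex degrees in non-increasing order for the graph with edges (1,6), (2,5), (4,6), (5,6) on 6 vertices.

Step 1: Count edges incident to each vertex:
  deg(1) = 1 (neighbors: 6)
  deg(2) = 1 (neighbors: 5)
  deg(3) = 0 (neighbors: none)
  deg(4) = 1 (neighbors: 6)
  deg(5) = 2 (neighbors: 2, 6)
  deg(6) = 3 (neighbors: 1, 4, 5)

Step 2: Sort degrees in non-increasing order:
  Degrees: [1, 1, 0, 1, 2, 3] -> sorted: [3, 2, 1, 1, 1, 0]

Degree sequence: [3, 2, 1, 1, 1, 0]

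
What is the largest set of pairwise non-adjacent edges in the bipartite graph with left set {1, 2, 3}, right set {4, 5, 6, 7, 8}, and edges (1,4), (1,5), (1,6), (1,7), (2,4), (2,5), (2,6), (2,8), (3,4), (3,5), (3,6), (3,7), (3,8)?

Step 1: List the neighbors of each left vertex:
  1: 4, 5, 6, 7
  2: 4, 5, 6, 8
  3: 4, 5, 6, 7, 8

Step 2: Greedily match left vertices, then look for augmenting paths:
  Match 1 -- 4
  Match 2 -- 5
  Match 3 -- 6
  No augmenting path remains.

Step 3: Verify this is maximum:
  Matching size 3 = min(|L|, |R|) = min(3, 5), which is an upper bound, so this matching is maximum.

Maximum matching: {(1,4), (2,5), (3,6)}
Size: 3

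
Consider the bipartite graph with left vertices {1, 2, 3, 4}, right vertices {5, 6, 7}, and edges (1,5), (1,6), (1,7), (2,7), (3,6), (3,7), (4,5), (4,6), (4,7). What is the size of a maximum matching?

Step 1: List the neighbors of each left vertex:
  1: 5, 6, 7
  2: 7
  3: 6, 7
  4: 5, 6, 7

Step 2: Greedily match left vertices, then look for augmenting paths:
  Match 1 -- 5
  Match 2 -- 7
  Match 3 -- 6
  No augmenting path remains.

Step 3: Verify this is maximum:
  Matching size 3 = min(|L|, |R|) = min(4, 3), which is an upper bound, so this matching is maximum.

Maximum matching: {(1,5), (2,7), (3,6)}
Size: 3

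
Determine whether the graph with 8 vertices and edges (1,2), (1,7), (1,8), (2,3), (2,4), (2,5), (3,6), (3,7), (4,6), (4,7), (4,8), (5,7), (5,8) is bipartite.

Step 1: Attempt 2-coloring using BFS:
  Start at vertex 1, assign color 0
  Color vertex 2 with color 1 (neighbor of 1)
  Color vertex 7 with color 1 (neighbor of 1)
  Color vertex 8 with color 1 (neighbor of 1)
  Color vertex 3 with color 0 (neighbor of 2)
  Color vertex 4 with color 0 (neighbor of 2)
  Color vertex 5 with color 0 (neighbor of 2)
  Color vertex 6 with color 1 (neighbor of 3)

Step 2: 2-coloring succeeded. No conflicts found.
  Set A (color 0): {1, 3, 4, 5}
  Set B (color 1): {2, 6, 7, 8}

The graph is bipartite with partition {1, 3, 4, 5}, {2, 6, 7, 8}.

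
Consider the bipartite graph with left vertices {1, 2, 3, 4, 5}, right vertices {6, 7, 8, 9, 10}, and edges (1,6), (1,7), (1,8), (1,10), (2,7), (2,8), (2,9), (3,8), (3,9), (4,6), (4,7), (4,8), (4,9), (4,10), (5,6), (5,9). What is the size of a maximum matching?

Step 1: List the neighbors of each left vertex:
  1: 6, 7, 8, 10
  2: 7, 8, 9
  3: 8, 9
  4: 6, 7, 8, 9, 10
  5: 6, 9

Step 2: Greedily match left vertices, then look for augmenting paths:
  Match 1 -- 10
  Match 2 -- 7
  Match 3 -- 8
  Match 4 -- 9
  Match 5 -- 6
  No augmenting path remains.

Step 3: Verify this is maximum:
  Matching size 5 = min(|L|, |R|) = min(5, 5), which is an upper bound, so this matching is maximum.

Maximum matching: {(1,10), (2,7), (3,8), (4,9), (5,6)}
Size: 5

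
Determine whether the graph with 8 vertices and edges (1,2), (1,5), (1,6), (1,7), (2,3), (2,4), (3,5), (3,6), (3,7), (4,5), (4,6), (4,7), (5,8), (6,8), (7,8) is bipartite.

Step 1: Attempt 2-coloring using BFS:
  Start at vertex 1, assign color 0
  Color vertex 2 with color 1 (neighbor of 1)
  Color vertex 5 with color 1 (neighbor of 1)
  Color vertex 6 with color 1 (neighbor of 1)
  Color vertex 7 with color 1 (neighbor of 1)
  Color vertex 3 with color 0 (neighbor of 2)
  Color vertex 4 with color 0 (neighbor of 2)
  Color vertex 8 with color 0 (neighbor of 5)

Step 2: 2-coloring succeeded. No conflicts found.
  Set A (color 0): {1, 3, 4, 8}
  Set B (color 1): {2, 5, 6, 7}

The graph is bipartite with partition {1, 3, 4, 8}, {2, 5, 6, 7}.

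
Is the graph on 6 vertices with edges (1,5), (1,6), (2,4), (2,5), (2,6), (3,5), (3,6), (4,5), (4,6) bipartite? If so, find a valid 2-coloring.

Step 1: Attempt 2-coloring using BFS:
  Start at vertex 1, assign color 0
  Color vertex 5 with color 1 (neighbor of 1)
  Color vertex 6 with color 1 (neighbor of 1)
  Color vertex 2 with color 0 (neighbor of 5)
  Color vertex 3 with color 0 (neighbor of 5)
  Color vertex 4 with color 0 (neighbor of 5)

Step 2: Conflict found! Vertices 2 and 4 are adjacent but have the same color.
This means the graph contains an odd cycle.

The graph is NOT bipartite.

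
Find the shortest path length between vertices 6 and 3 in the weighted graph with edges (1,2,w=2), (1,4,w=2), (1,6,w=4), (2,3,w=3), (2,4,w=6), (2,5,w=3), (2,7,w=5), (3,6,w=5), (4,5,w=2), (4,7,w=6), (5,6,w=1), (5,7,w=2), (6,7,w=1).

Step 1: Build adjacency list with weights:
  1: 2(w=2), 4(w=2), 6(w=4)
  2: 1(w=2), 3(w=3), 4(w=6), 5(w=3), 7(w=5)
  3: 2(w=3), 6(w=5)
  4: 1(w=2), 2(w=6), 5(w=2), 7(w=6)
  5: 2(w=3), 4(w=2), 6(w=1), 7(w=2)
  6: 1(w=4), 3(w=5), 5(w=1), 7(w=1)
  7: 2(w=5), 4(w=6), 5(w=2), 6(w=1)

Step 2: Apply Dijkstra's algorithm from vertex 6:
  Visit vertex 6 (distance=0)
    Update dist[1] = 4
    Update dist[3] = 5
    Update dist[5] = 1
    Update dist[7] = 1
  Visit vertex 5 (distance=1)
    Update dist[2] = 4
    Update dist[4] = 3
  Visit vertex 7 (distance=1)
  Visit vertex 4 (distance=3)
  Visit vertex 1 (distance=4)
  Visit vertex 2 (distance=4)
  Visit vertex 3 (distance=5)

Step 3: Shortest path: 6 -> 3
Total weight: 5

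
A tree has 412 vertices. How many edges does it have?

A tree on n vertices always has exactly n - 1 edges.
For n = 412: edges = 412 - 1 = 411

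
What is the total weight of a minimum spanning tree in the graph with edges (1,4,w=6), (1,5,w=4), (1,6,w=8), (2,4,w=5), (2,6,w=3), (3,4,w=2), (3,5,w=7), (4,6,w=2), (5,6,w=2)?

Apply Kruskal's algorithm (sort edges by weight, add if no cycle):

Sorted edges by weight:
  (3,4) w=2
  (4,6) w=2
  (5,6) w=2
  (2,6) w=3
  (1,5) w=4
  (2,4) w=5
  (1,4) w=6
  (3,5) w=7
  (1,6) w=8

Add edge (3,4) w=2 -- no cycle. Running total: 2
Add edge (4,6) w=2 -- no cycle. Running total: 4
Add edge (5,6) w=2 -- no cycle. Running total: 6
Add edge (2,6) w=3 -- no cycle. Running total: 9
Add edge (1,5) w=4 -- no cycle. Running total: 13

MST edges: (3,4,w=2), (4,6,w=2), (5,6,w=2), (2,6,w=3), (1,5,w=4)
Total MST weight: 2 + 2 + 2 + 3 + 4 = 13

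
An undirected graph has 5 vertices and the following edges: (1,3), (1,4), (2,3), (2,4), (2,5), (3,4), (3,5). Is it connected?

Step 1: Build adjacency list from edges:
  1: 3, 4
  2: 3, 4, 5
  3: 1, 2, 4, 5
  4: 1, 2, 3
  5: 2, 3

Step 2: Run BFS/DFS from vertex 1:
  Visited: {1, 3, 4, 2, 5}
  Reached 5 of 5 vertices

Step 3: All 5 vertices reached from vertex 1, so the graph is connected.
Answer: Yes, the graph is connected.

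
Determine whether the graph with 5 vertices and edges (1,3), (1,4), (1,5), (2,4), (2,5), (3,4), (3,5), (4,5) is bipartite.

Step 1: Attempt 2-coloring using BFS:
  Start at vertex 1, assign color 0
  Color vertex 3 with color 1 (neighbor of 1)
  Color vertex 4 with color 1 (neighbor of 1)
  Color vertex 5 with color 1 (neighbor of 1)

Step 2: Conflict found! Vertices 3 and 4 are adjacent but have the same color.
This means the graph contains an odd cycle.

The graph is NOT bipartite.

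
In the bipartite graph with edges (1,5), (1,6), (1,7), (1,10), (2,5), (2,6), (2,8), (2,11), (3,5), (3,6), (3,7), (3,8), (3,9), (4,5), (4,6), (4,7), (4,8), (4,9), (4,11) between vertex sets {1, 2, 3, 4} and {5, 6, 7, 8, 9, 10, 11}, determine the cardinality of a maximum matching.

Step 1: List the neighbors of each left vertex:
  1: 5, 6, 7, 10
  2: 5, 6, 8, 11
  3: 5, 6, 7, 8, 9
  4: 5, 6, 7, 8, 9, 11

Step 2: Greedily match left vertices, then look for augmenting paths:
  Match 1 -- 5
  Match 2 -- 6
  Match 3 -- 7
  Match 4 -- 8
  No augmenting path remains.

Step 3: Verify this is maximum:
  Matching size 4 = min(|L|, |R|) = min(4, 7), which is an upper bound, so this matching is maximum.

Maximum matching: {(1,5), (2,6), (3,7), (4,8)}
Size: 4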